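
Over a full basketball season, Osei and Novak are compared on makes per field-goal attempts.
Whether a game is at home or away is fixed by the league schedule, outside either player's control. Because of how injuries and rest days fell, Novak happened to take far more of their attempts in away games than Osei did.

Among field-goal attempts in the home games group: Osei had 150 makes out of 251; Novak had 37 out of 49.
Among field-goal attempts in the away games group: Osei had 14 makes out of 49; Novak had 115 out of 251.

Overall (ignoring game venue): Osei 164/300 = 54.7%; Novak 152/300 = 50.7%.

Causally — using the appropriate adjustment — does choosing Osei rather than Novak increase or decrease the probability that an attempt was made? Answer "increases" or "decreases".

decreases

The game venue-specific comparison favours Novak throughout, but the pooled figures favour Osei. The question is whether to condition on game venue.
Game venue satisfies the back-door criterion: it is not a descendant of the player, and it blocks the spurious path from player to outcome. Adjusting for it (i.e., using the within-game venue rates) gives the causal effect.
Within each level — home games: 59.8% vs 75.5%; away games: 28.6% vs 45.8% — Novak is higher every time.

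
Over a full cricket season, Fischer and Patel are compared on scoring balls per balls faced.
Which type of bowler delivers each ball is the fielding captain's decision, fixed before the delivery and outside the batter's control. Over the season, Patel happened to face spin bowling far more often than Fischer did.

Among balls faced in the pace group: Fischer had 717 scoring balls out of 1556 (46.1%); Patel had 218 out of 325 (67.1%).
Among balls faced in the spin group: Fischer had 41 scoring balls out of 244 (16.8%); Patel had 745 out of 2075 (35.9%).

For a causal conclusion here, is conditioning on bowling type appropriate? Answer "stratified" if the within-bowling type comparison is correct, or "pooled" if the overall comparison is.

Bowling type is set before the player has any effect — it is not caused by the player — and it independently drives the outcome. That makes it a confounder, so the causal comparison is within bowling type levels.
Within each level — pace: 46.1% vs 67.1%; spin: 16.8% vs 35.9% — Patel is higher every time.

stratified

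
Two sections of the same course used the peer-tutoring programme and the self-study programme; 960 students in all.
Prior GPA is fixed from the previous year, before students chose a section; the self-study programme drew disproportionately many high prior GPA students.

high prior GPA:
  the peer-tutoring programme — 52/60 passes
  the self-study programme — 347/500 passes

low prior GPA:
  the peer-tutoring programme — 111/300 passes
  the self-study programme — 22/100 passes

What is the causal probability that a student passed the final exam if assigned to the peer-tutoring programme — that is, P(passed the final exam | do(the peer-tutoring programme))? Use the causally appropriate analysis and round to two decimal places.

Within every prior GPA band level the peer-tutoring programme has the higher rate, yet pooled the self-study programme does — Simpson's reversal.
Prior GPA band is set before the teaching method has any effect — it is not caused by the teaching method — and it independently drives the outcome. That makes it a confounder, so the causal comparison is within prior GPA band levels.
Standardising the peer-tutoring programme to the population prior GPA band mix: 0.583·52/60 + 0.417·111/300 = 0.660.

0.66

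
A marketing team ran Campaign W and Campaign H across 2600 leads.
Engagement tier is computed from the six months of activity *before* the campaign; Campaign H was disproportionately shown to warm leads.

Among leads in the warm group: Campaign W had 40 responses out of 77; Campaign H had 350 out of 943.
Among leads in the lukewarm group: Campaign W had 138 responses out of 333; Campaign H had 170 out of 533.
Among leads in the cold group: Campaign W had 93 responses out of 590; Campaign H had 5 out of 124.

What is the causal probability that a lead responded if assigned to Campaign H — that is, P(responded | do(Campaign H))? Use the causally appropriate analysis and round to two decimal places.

0.26

Here engagement tier is a common cause — it drives both which campaign a case falls under and the outcome. The crude comparison mixes populations; the stratum-specific rates are the causally relevant ones.
Standardising Campaign H to the population engagement tier mix: 0.392·350/943 + 0.333·170/533 + 0.275·5/124 = 0.263.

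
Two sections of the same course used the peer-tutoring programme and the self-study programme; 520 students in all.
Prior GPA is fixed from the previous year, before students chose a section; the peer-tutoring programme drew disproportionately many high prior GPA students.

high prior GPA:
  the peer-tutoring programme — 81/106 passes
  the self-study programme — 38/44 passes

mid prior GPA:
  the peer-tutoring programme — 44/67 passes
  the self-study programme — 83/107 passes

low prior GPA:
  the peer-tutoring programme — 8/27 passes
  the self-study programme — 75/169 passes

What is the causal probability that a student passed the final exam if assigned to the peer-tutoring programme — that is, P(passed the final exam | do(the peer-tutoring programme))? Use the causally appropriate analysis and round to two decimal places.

0.55

Within every prior GPA band level the self-study programme has the higher rate, yet pooled the peer-tutoring programme does — Simpson's reversal.
Prior GPA band is set before the teaching method has any effect — it is not caused by the teaching method — and it independently drives the outcome. That makes it a confounder, so the causal comparison is within prior GPA band levels.
Standardising the peer-tutoring programme to the population prior GPA band mix: 0.288·81/106 + 0.335·44/67 + 0.377·8/27 = 0.552.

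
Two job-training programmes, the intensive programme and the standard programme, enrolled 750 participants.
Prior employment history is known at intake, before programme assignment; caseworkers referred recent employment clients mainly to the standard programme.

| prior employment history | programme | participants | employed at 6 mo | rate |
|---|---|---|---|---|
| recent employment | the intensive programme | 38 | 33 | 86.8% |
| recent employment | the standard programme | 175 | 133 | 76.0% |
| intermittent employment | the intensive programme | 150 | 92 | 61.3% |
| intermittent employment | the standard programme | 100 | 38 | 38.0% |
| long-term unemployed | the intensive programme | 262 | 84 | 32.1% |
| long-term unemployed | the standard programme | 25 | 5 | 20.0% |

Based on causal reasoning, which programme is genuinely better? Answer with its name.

Prior employment history satisfies the back-door criterion: it is not a descendant of the programme, and it blocks the spurious path from programme to outcome. Adjusting for it (i.e., using the within-prior employment history rates) gives the causal effect.
Within each level — recent employment: 86.8% vs 76.0%; intermittent employment: 61.3% vs 38.0%; long-term unemployed: 32.1% vs 20.0% — the intensive programme is higher every time.

the intensive programme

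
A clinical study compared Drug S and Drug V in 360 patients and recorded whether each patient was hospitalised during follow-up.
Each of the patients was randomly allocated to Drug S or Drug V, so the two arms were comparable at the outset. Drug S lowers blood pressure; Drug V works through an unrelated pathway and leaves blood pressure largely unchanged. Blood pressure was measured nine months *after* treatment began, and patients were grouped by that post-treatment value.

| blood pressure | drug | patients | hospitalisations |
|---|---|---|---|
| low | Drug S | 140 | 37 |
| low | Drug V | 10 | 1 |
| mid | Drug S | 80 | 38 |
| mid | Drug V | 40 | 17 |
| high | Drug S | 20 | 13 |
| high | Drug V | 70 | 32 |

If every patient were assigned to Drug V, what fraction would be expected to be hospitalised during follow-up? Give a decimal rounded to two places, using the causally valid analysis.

0.42

Within every blood pressure level Drug V has the lower rate, yet pooled Drug S does — Simpson's reversal.
Because the drug influences blood pressure, blood pressure is a post-treatment mediator, not a confounder. Stratifying on it would bias the estimate; the causal effect is the crude pooled difference.
So P(outcome | do(Drug V)) is just the pooled rate for Drug V: 50/120 = 0.417.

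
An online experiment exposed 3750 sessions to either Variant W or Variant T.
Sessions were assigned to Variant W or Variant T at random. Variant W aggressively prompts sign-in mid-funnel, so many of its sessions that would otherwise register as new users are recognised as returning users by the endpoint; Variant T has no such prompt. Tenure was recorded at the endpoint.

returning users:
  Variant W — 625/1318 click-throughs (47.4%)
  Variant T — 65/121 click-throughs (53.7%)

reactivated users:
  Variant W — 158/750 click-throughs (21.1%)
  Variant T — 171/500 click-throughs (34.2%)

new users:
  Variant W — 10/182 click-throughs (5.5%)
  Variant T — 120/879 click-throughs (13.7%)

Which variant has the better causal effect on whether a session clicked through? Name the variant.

Variant W

The user tenure-specific comparison favours Variant T throughout, but the pooled figures favour Variant W. The question is whether to condition on user tenure.
Because the variant influences user tenure, user tenure is a post-treatment mediator, not a confounder. Stratifying on it would bias the estimate; the causal effect is the crude pooled difference.
Pooled: Variant W 35.2% vs Variant T 23.7%; Variant W is higher overall.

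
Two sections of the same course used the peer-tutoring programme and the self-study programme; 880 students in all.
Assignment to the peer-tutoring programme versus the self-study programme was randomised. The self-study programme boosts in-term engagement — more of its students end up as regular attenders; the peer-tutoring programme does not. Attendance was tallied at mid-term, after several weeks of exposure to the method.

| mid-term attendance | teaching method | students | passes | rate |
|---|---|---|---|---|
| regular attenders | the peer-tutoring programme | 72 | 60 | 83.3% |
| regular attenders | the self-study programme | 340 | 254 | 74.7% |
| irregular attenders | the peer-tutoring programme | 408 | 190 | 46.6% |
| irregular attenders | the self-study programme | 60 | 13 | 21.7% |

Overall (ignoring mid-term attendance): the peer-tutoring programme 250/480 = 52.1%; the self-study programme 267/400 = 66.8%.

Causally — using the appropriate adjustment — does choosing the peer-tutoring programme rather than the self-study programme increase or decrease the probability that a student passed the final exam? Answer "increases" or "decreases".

Stratifying would compare teaching methods among students the teaching methods themselves sorted into mid-term attendance groups — a form of selection on an intermediate. The unconditioned pooled rates give the total causal effect.
Pooled: the peer-tutoring programme 52.1% vs the self-study programme 66.8%; the self-study programme is higher overall.

decreases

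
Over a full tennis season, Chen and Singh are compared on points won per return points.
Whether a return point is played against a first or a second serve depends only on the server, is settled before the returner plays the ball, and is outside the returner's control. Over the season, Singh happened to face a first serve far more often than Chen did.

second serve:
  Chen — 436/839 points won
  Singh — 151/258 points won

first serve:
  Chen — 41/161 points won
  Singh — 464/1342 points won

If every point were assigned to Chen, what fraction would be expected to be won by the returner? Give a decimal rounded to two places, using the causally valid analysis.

Serve type satisfies the back-door criterion: it is not a descendant of the player, and it blocks the spurious path from player to outcome. Adjusting for it (i.e., using the within-serve type rates) gives the causal effect.
Standardising Chen to the population serve type mix: 0.422·436/839 + 0.578·41/161 = 0.366.

0.37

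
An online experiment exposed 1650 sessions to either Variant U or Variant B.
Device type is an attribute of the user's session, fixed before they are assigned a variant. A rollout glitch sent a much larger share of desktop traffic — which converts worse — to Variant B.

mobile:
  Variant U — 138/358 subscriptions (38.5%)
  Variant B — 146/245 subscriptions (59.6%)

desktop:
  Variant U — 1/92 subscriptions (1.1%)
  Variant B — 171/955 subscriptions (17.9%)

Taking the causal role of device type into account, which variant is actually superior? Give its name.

Variant B is higher inside every device type stratum but Variant U is higher in aggregate. Whether to stratify depends on how device type relates to the variant.
Device type differs across variants for reasons unrelated to any effect of the variant itself, and it separately predicts the outcome — a classic confounder. We must compare within device type levels.
Within each level — mobile: 38.5% vs 59.6%; desktop: 1.1% vs 17.9% — Variant B is higher every time.

Variant B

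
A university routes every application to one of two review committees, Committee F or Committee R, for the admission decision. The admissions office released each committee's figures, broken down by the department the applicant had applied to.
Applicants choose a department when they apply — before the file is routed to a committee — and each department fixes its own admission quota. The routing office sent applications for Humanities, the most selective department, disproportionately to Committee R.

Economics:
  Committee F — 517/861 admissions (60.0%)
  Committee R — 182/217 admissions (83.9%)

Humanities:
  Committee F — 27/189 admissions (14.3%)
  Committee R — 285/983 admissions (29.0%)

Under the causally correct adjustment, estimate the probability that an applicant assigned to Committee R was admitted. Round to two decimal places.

0.55

Committee R is higher inside every department stratum but Committee F is higher in aggregate. Whether to stratify depends on how department relates to the review committee.
The imbalance in department arose from how applicants were allocated, not from anything the review committee did; and department independently affects the outcome. The pooled gap is confounded — condition on department.
Standardising Committee R to the population department mix: 0.479·182/217 + 0.521·285/983 = 0.553.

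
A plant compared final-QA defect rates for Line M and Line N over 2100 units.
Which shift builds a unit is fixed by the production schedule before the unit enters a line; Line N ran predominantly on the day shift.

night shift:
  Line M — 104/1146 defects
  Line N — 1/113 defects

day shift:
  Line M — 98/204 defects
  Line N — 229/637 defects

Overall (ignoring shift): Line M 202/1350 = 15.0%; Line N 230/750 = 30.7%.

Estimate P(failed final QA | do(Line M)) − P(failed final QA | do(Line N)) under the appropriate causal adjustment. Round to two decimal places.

+0.10

Here shift is a common cause — it drives both which line a case falls under and the outcome. The crude comparison mixes populations; the stratum-specific rates are the causally relevant ones.
Adjusting over the population distribution of shift: 0.600·(0.091−0.009) + 0.400·(0.480−0.359) = +0.098.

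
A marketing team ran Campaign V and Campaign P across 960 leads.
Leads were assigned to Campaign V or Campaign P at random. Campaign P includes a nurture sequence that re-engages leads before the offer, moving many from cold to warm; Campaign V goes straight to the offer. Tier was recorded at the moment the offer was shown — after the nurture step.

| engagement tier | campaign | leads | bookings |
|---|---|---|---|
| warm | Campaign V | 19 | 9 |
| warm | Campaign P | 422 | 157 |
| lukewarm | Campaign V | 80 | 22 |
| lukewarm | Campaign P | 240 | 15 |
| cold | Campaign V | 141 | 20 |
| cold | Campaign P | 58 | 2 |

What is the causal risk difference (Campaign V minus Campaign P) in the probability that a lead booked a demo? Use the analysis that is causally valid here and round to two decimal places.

-0.03

Because the campaign influences engagement tier, engagement tier is a post-treatment mediator, not a confounder. Stratifying on it would bias the estimate; the causal effect is the crude pooled difference.
The causal difference is the pooled difference: 0.212 − 0.242 = -0.029.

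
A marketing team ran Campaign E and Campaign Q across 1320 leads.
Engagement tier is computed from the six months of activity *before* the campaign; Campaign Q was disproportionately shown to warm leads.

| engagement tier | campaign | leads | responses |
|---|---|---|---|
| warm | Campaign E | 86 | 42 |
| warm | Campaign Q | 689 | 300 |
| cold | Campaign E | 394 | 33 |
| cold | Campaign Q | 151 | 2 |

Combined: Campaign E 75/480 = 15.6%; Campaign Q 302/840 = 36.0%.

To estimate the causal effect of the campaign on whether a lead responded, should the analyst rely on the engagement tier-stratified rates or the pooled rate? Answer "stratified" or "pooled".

Engagement tier differs across campaigns for reasons unrelated to any effect of the campaign itself, and it separately predicts the outcome — a classic confounder. We must compare within engagement tier levels.
Within each level — warm: 48.8% vs 43.5%; cold: 8.4% vs 1.3% — Campaign E is higher every time.

stratified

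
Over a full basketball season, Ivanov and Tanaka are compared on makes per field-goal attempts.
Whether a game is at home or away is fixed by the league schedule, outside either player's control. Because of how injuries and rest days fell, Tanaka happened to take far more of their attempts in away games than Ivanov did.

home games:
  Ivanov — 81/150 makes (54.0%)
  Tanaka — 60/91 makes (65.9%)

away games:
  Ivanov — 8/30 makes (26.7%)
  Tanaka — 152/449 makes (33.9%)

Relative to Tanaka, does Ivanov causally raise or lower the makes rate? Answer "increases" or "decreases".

decreases

Game venue satisfies the back-door criterion: it is not a descendant of the player, and it blocks the spurious path from player to outcome. Adjusting for it (i.e., using the within-game venue rates) gives the causal effect.
Within each level — home games: 54.0% vs 65.9%; away games: 26.7% vs 33.9% — Tanaka is higher every time.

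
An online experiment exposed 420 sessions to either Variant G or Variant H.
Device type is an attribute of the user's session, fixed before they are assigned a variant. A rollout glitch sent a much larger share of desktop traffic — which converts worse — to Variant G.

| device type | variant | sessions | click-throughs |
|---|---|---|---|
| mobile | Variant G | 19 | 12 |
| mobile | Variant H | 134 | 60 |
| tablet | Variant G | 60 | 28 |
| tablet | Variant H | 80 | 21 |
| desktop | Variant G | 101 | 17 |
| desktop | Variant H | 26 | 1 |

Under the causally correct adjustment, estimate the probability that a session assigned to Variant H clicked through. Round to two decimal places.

0.26

The device type-specific comparison favours Variant G throughout, but the pooled figures favour Variant H. The question is whether to condition on device type.
Device type satisfies the back-door criterion: it is not a descendant of the variant, and it blocks the spurious path from variant to outcome. Adjusting for it (i.e., using the within-device type rates) gives the causal effect.
Standardising Variant H to the population device type mix: 0.364·60/134 + 0.333·21/80 + 0.302·1/26 = 0.262.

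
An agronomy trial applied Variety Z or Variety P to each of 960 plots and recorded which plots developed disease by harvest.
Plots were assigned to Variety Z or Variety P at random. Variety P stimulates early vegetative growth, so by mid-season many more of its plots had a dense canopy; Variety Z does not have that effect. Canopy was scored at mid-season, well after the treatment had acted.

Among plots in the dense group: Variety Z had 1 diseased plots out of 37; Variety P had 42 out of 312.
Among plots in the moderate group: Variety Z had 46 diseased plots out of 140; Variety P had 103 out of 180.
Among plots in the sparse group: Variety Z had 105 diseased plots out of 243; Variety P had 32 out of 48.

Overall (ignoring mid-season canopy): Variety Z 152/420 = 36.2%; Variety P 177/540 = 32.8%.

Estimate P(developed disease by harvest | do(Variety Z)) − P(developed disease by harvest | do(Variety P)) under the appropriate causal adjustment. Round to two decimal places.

+0.03

Mid-season canopy is downstream of the variety. One should not condition on a consequence of treatment, so the overall rates are the right comparison.
The causal difference is the pooled difference: 0.362 − 0.328 = +0.034.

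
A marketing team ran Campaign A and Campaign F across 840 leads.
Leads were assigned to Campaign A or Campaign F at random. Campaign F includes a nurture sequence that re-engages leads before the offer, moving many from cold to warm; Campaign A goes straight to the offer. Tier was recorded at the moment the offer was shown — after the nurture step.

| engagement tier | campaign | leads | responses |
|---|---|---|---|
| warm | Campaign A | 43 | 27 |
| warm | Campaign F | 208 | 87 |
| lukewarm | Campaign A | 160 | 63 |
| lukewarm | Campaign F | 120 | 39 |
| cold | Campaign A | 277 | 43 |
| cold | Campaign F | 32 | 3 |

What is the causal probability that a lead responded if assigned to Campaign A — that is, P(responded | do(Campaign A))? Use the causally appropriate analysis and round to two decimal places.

0.28

The stratified and pooled comparisons disagree (Campaign A wins within each engagement tier; Campaign F wins overall), so the answer turns on the causal role of engagement tier.
Engagement tier here is a post-treatment variable shaped by the campaign; conditioning on it would introduce bias rather than remove it. The overall comparison is the causal one.
So P(outcome | do(Campaign A)) is just the pooled rate for Campaign A: 133/480 = 0.277.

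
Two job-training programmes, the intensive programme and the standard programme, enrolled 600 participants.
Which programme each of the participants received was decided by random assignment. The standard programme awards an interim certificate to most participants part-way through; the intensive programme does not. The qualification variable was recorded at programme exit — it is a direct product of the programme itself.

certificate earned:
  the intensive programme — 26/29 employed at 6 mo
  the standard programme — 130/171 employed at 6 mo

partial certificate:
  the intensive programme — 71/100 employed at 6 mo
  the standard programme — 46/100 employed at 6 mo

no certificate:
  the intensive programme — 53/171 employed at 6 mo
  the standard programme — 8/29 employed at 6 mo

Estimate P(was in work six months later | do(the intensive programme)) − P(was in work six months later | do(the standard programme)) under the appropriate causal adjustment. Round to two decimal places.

Qualification attained during the programme is recorded after the programme and is itself shifted by it — it sits on the causal path from programme to outcome. Conditioning on a mediator would strip out part of the effect we want; the pooled comparison gives the total causal effect.
The causal difference is the pooled difference: 0.500 − 0.613 = -0.113.

-0.11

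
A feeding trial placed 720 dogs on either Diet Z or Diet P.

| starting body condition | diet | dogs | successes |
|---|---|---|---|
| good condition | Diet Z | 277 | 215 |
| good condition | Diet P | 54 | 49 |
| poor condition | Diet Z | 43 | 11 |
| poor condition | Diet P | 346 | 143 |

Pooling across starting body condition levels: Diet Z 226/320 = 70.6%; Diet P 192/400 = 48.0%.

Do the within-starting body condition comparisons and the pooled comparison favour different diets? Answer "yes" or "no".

Within each starting body condition level (good condition 77.6% vs 90.7%; poor condition 25.6% vs 41.3%), Diet P has the higher rate every time. Pooled: 70.6% vs 48.0% — Diet Z has the higher rate overall. The two comparisons disagree.

yes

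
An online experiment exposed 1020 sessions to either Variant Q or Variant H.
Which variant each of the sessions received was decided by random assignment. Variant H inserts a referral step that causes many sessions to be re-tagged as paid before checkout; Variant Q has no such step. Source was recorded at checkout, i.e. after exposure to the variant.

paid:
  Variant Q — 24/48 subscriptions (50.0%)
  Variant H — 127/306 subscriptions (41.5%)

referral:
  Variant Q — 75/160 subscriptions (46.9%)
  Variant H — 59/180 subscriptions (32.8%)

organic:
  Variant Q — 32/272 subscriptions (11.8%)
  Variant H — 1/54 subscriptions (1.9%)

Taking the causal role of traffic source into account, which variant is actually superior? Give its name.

The distribution of traffic source is itself part of what the variant does — it is an intermediate outcome. Holding it fixed would remove that part of the effect; the total effect is the pooled difference.
Pooled: Variant Q 27.3% vs Variant H 34.6%; Variant H is higher overall.

Variant H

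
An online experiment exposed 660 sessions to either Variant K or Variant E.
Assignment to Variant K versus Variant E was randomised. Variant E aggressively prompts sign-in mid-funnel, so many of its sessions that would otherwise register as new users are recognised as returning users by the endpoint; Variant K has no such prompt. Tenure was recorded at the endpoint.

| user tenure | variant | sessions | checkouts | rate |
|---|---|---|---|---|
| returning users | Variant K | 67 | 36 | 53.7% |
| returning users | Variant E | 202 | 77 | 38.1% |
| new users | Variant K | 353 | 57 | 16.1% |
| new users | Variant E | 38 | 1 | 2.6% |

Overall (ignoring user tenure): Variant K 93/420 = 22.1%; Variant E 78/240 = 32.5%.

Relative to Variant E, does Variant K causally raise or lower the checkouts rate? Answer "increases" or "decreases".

The distribution of user tenure is itself part of what the variant does — it is an intermediate outcome. Holding it fixed would remove that part of the effect; the total effect is the pooled difference.
Pooled: Variant K 22.1% vs Variant E 32.5%; Variant E is higher overall.

decreases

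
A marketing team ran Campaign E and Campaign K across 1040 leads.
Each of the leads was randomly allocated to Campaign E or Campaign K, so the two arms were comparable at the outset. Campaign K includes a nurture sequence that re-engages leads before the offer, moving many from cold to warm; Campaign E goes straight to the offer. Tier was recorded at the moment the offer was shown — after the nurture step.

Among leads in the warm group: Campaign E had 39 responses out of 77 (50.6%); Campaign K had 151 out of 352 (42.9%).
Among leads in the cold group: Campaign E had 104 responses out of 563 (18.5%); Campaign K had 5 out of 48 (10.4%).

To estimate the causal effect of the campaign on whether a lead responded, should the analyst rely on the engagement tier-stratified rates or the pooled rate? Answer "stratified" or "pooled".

pooled

Engagement tier lies on the pathway campaign → engagement tier → outcome, so adjusting for it blocks the indirect effect. For the total causal effect of campaign, use the unadjusted pooled rates.
Pooled: Campaign E 22.3% vs Campaign K 39.0%; Campaign K is higher overall.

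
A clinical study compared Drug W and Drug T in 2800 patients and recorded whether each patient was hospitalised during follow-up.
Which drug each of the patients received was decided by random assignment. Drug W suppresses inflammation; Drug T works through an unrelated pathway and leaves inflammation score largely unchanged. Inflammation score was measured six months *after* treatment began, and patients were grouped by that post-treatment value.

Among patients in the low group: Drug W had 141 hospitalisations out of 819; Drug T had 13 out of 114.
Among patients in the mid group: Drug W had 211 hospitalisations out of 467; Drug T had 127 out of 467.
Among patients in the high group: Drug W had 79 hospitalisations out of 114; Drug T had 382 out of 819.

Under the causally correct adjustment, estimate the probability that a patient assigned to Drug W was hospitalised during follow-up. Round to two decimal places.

0.31

Stratifying would compare drugs among patients the drugs themselves sorted into inflammation score groups — a form of selection on an intermediate. The unconditioned pooled rates give the total causal effect.
So P(outcome | do(Drug W)) is just the pooled rate for Drug W: 431/1400 = 0.308.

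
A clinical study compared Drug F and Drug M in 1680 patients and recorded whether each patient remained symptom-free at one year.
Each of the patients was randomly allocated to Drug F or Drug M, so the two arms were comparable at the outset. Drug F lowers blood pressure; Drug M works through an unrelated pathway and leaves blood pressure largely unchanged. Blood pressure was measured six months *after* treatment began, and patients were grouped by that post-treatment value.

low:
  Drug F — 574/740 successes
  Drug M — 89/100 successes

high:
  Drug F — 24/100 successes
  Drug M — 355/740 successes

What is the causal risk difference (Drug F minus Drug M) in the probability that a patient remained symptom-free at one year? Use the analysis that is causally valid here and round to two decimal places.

The blood pressure-specific comparison favours Drug M throughout, but the pooled figures favour Drug F. The question is whether to condition on blood pressure.
Blood pressure here is a post-treatment variable shaped by the drug; conditioning on it would introduce bias rather than remove it. The overall comparison is the causal one.
The causal difference is the pooled difference: 0.712 − 0.529 = +0.183.

+0.18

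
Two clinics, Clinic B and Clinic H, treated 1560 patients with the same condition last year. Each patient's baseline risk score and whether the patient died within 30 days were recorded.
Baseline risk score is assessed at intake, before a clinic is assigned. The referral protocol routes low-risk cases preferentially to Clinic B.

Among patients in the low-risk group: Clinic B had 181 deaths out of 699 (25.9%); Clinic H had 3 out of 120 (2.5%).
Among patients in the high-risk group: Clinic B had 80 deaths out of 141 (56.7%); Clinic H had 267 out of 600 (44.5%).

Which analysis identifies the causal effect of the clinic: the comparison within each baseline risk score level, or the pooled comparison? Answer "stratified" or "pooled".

stratified

Clinic H is lower inside every baseline risk score stratum but Clinic B is lower in aggregate. Whether to stratify depends on how baseline risk score relates to the clinic.
The imbalance in baseline risk score arose from how patients were allocated, not from anything the clinic did; and baseline risk score independently affects the outcome. The pooled gap is confounded — condition on baseline risk score.
Within each level — low-risk: 25.9% vs 2.5%; high-risk: 56.7% vs 44.5% — Clinic H is lower every time.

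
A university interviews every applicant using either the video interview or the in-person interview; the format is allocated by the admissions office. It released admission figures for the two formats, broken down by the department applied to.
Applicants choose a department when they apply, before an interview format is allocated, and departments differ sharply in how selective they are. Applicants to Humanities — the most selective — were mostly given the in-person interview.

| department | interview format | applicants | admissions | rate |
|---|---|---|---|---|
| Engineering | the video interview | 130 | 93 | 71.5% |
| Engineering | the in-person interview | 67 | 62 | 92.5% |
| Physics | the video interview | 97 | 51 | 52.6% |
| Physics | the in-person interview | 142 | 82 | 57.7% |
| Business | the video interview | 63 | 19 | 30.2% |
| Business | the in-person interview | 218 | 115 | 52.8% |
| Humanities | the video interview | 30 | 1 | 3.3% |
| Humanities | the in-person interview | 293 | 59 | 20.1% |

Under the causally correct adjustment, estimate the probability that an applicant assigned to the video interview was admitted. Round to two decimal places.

Department satisfies the back-door criterion: it is not a descendant of the interview format, and it blocks the spurious path from interview format to outcome. Adjusting for it (i.e., using the within-department rates) gives the causal effect.
Standardising the video interview to the population department mix: 0.189·93/130 + 0.230·51/97 + 0.270·19/63 + 0.311·1/30 = 0.348.

0.35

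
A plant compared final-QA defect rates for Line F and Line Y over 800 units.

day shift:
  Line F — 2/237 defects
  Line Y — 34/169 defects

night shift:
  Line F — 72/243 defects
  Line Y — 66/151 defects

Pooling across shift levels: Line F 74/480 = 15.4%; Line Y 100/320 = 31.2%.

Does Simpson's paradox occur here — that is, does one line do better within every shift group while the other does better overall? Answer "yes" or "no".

no

Within each shift level (day shift 0.8% vs 20.1%; night shift 29.6% vs 43.7%), Line F has the lower rate every time. Pooled: 15.4% vs 31.2% — Line F has the lower rate overall. They agree.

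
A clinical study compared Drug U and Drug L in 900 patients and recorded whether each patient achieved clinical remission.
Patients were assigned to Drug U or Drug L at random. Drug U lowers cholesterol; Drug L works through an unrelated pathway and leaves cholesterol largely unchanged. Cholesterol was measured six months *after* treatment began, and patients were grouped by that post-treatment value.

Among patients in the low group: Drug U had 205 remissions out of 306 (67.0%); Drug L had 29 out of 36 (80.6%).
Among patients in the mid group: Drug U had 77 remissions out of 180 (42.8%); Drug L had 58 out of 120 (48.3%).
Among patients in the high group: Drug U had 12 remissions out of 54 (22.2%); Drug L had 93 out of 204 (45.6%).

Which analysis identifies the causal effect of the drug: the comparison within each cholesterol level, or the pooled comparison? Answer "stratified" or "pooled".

pooled

Stratifying would compare drugs among patients the drugs themselves sorted into cholesterol groups — a form of selection on an intermediate. The unconditioned pooled rates give the total causal effect.
Pooled: Drug U 54.4% vs Drug L 50.0%; Drug U is higher overall.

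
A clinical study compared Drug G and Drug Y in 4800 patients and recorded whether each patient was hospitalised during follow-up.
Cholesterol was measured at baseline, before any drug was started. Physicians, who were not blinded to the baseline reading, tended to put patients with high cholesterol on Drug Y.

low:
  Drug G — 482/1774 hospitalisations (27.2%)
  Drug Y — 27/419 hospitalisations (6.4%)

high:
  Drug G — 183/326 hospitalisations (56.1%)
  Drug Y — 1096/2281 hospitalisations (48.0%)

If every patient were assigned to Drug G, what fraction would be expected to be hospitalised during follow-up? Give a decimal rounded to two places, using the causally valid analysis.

The cholesterol-specific comparison favours Drug Y throughout, but the pooled figures favour Drug G. The question is whether to condition on cholesterol.
The imbalance in cholesterol arose from how patients were allocated, not from anything the drug did; and cholesterol independently affects the outcome. The pooled gap is confounded — condition on cholesterol.
Standardising Drug G to the population cholesterol mix: 0.457·482/1774 + 0.543·183/326 = 0.429.

0.43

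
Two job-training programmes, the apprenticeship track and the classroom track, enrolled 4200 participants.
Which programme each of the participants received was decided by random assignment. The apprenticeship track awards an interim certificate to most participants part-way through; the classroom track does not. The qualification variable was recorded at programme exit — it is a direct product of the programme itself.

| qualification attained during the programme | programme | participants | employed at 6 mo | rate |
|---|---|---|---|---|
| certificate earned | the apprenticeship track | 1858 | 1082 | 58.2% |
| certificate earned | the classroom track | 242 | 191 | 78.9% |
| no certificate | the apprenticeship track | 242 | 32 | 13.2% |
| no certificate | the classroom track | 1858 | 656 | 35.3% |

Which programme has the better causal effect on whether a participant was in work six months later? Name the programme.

Stratifying would compare programmes among participants the programmes themselves sorted into qualification attained during the programme groups — a form of selection on an intermediate. The unconditioned pooled rates give the total causal effect.
Pooled: the apprenticeship track 53.0% vs the classroom track 40.3%; the apprenticeship track is higher overall.

the apprenticeship track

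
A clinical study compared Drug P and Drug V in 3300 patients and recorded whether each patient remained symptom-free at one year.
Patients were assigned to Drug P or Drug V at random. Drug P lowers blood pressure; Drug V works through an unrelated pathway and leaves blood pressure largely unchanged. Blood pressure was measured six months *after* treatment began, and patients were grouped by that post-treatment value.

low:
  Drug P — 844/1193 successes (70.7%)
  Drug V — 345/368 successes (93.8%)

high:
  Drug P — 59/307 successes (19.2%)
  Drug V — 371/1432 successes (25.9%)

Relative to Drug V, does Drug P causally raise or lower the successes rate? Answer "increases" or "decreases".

increases

Blood pressure here is a post-treatment variable shaped by the drug; conditioning on it would introduce bias rather than remove it. The overall comparison is the causal one.
Pooled: Drug P 60.2% vs Drug V 39.8%; Drug P is higher overall.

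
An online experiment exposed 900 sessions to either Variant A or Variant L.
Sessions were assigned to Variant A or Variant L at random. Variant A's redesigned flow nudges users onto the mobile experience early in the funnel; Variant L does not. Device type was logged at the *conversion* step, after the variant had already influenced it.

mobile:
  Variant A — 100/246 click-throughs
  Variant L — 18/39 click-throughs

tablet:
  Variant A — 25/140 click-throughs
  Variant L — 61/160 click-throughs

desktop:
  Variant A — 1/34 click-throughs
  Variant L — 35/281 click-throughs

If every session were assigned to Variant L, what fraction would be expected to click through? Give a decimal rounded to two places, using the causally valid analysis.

0.24

Device type is recorded after the variant and is itself shifted by it — it sits on the causal path from variant to outcome. Conditioning on a mediator would strip out part of the effect we want; the pooled comparison gives the total causal effect.
So P(outcome | do(Variant L)) is just the pooled rate for Variant L: 114/480 = 0.237.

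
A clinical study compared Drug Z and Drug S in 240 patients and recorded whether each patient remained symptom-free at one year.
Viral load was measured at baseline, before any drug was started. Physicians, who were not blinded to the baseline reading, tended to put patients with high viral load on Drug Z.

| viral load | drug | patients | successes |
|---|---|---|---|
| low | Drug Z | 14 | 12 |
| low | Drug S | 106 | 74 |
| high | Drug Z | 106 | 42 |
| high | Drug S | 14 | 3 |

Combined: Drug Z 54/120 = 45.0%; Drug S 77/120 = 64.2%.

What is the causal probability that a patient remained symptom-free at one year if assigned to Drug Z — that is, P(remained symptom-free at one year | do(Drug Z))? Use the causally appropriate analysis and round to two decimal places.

Viral load satisfies the back-door criterion: it is not a descendant of the drug, and it blocks the spurious path from drug to outcome. Adjusting for it (i.e., using the within-viral load rates) gives the causal effect.
Standardising Drug Z to the population viral load mix: 0.500·12/14 + 0.500·42/106 = 0.627.

0.63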